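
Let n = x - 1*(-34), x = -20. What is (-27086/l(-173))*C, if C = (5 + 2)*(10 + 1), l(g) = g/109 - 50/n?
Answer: 795664793/1968 ≈ 4.0430e+5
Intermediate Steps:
n = 14 (n = -20 - 1*(-34) = -20 + 34 = 14)
l(g) = -25/7 + g/109 (l(g) = g/109 - 50/14 = g*(1/109) - 50*1/14 = g/109 - 25/7 = -25/7 + g/109)
C = 77 (C = 7*11 = 77)
(-27086/l(-173))*C = -27086/(-25/7 + (1/109)*(-173))*77 = -27086/(-25/7 - 173/109)*77 = -27086/(-3936/763)*77 = -27086*(-763/3936)*77 = (10333309/1968)*77 = 795664793/1968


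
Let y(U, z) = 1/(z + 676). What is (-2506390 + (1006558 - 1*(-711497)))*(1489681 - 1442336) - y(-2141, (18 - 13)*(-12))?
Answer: -22991411874201/616 ≈ -3.7324e+10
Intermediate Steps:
y(U, z) = 1/(676 + z)
(-2506390 + (1006558 - 1*(-711497)))*(1489681 - 1442336) - y(-2141, (18 - 13)*(-12)) = (-2506390 + (1006558 - 1*(-711497)))*(1489681 - 1442336) - 1/(676 + (18 - 13)*(-12)) = (-2506390 + (1006558 + 711497))*47345 - 1/(676 + 5*(-12)) = (-2506390 + 1718055)*47345 - 1/(676 - 60) = -788335*47345 - 1/616 = -37323720575 - 1*1/616 = -37323720575 - 1/616 = -22991411874201/616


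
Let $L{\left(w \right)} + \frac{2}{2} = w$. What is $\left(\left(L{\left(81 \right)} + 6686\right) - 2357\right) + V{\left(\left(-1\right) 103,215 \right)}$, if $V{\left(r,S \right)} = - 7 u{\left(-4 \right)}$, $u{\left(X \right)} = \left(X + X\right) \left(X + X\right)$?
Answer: $3961$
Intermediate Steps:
$L{\left(w \right)} = -1 + w$
$u{\left(X \right)} = 4 X^{2}$ ($u{\left(X \right)} = 2 X 2 X = 4 X^{2}$)
$V{\left(r,S \right)} = -448$ ($V{\left(r,S \right)} = - 7 \cdot 4 \left(-4\right)^{2} = - 7 \cdot 4 \cdot 16 = \left(-7\right) 64 = -448$)
$\left(\left(L{\left(81 \right)} + 6686\right) - 2357\right) + V{\left(\left(-1\right) 103,215 \right)} = \left(\left(\left(-1 + 81\right) + 6686\right) - 2357\right) - 448 = \left(\left(80 + 6686\right) - 2357\right) - 448 = \left(6766 - 2357\right) - 448 = 4409 - 448 = 3961$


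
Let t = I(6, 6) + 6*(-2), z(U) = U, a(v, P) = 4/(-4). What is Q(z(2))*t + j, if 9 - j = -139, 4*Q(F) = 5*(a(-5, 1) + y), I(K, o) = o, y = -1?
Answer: 163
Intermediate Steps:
a(v, P) = -1 (a(v, P) = 4*(-¼) = -1)
Q(F) = -5/2 (Q(F) = (5*(-1 - 1))/4 = (5*(-2))/4 = (¼)*(-10) = -5/2)
j = 148 (j = 9 - 1*(-139) = 9 + 139 = 148)
t = -6 (t = 6 + 6*(-2) = 6 - 12 = -6)
Q(z(2))*t + j = -5/2*(-6) + 148 = 15 + 148 = 163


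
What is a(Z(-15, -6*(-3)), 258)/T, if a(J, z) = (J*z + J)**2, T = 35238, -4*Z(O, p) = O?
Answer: 718725/26848 ≈ 26.770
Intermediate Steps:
Z(O, p) = -O/4
a(J, z) = (J + J*z)**2
a(Z(-15, -6*(-3)), 258)/T = ((-1/4*(-15))**2*(1 + 258)**2)/35238 = ((15/4)**2*259**2)*(1/35238) = ((225/16)*67081)*(1/35238) = (15093225/16)*(1/35238) = 718725/26848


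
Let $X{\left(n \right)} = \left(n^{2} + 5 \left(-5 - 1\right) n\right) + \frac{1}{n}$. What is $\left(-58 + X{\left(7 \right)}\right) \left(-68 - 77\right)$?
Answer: $\frac{222140}{7} \approx 31734.0$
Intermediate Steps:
$X{\left(n \right)} = \frac{1}{n} + n^{2} - 30 n$ ($X{\left(n \right)} = \left(n^{2} + 5 \left(-6\right) n\right) + \frac{1}{n} = \left(n^{2} - 30 n\right) + \frac{1}{n} = \frac{1}{n} + n^{2} - 30 n$)
$\left(-58 + X{\left(7 \right)}\right) \left(-68 - 77\right) = \left(-58 + \frac{1 + 7^{2} \left(-30 + 7\right)}{7}\right) \left(-68 - 77\right) = \left(-58 + \frac{1 + 49 \left(-23\right)}{7}\right) \left(-68 - 77\right) = \left(-58 + \frac{1 - 1127}{7}\right) \left(-145\right) = \left(-58 + \frac{1}{7} \left(-1126\right)\right) \left(-145\right) = \left(-58 - \frac{1126}{7}\right) \left(-145\right) = \left(- \frac{1532}{7}\right) \left(-145\right) = \frac{222140}{7}$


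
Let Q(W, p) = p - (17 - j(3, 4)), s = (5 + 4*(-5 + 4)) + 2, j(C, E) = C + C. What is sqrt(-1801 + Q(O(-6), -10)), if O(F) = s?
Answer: I*sqrt(1822) ≈ 42.685*I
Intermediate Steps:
j(C, E) = 2*C
s = 3 (s = (5 + 4*(-1)) + 2 = (5 - 4) + 2 = 1 + 2 = 3)
O(F) = 3
Q(W, p) = -11 + p (Q(W, p) = p - (17 - 2*3) = p - (17 - 1*6) = p - (17 - 6) = p - 1*11 = p - 11 = -11 + p)
sqrt(-1801 + Q(O(-6), -10)) = sqrt(-1801 + (-11 - 10)) = sqrt(-1801 - 21) = sqrt(-1822) = I*sqrt(1822)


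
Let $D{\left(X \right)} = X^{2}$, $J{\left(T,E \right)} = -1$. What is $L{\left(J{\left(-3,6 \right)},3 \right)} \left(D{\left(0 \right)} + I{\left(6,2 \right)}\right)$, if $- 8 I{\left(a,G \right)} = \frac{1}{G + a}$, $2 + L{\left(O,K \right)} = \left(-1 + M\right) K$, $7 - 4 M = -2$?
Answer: $- \frac{7}{256} \approx -0.027344$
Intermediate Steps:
$M = \frac{9}{4}$ ($M = \frac{7}{4} - - \frac{1}{2} = \frac{7}{4} + \frac{1}{2} = \frac{9}{4} \approx 2.25$)
$L{\left(O,K \right)} = -2 + \frac{5 K}{4}$ ($L{\left(O,K \right)} = -2 + \left(-1 + \frac{9}{4}\right) K = -2 + \frac{5 K}{4}$)
$I{\left(a,G \right)} = - \frac{1}{8 \left(G + a\right)}$
$L{\left(J{\left(-3,6 \right)},3 \right)} \left(D{\left(0 \right)} + I{\left(6,2 \right)}\right) = \left(-2 + \frac{5}{4} \cdot 3\right) \left(0^{2} - \frac{1}{8 \cdot 2 + 8 \cdot 6}\right) = \left(-2 + \frac{15}{4}\right) \left(0 - \frac{1}{16 + 48}\right) = \frac{7 \left(0 - \frac{1}{64}\right)}{4} = \frac{7}{4} \left(- \frac{1}{64}\right) = - \frac{7}{256}$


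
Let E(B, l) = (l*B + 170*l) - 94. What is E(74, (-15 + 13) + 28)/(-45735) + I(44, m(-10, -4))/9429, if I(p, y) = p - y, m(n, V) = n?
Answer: -3764104/28749021 ≈ -0.13093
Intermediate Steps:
E(B, l) = -94 + 170*l + B*l (E(B, l) = (B*l + 170*l) - 94 = (170*l + B*l) - 94 = -94 + 170*l + B*l)
E(74, (-15 + 13) + 28)/(-45735) + I(44, m(-10, -4))/9429 = (-94 + 170*((-15 + 13) + 28) + 74*((-15 + 13) + 28))/(-45735) + (44 - 1*(-10))/9429 = (-94 + 170*(-2 + 28) + 74*(-2 + 28))*(-1/45735) + (44 + 10)*(1/9429) = (-94 + 170*26 + 74*26)*(-1/45735) + 54*(1/9429) = (-94 + 4420 + 1924)*(-1/45735) + 18/3143 = 6250*(-1/45735) + 18/3143 = -1250/9147 + 18/3143 = -3764104/28749021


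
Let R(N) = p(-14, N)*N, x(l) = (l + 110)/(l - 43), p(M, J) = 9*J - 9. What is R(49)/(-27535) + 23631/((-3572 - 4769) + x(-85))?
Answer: -35295829648/9799458685 ≈ -3.6018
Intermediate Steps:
p(M, J) = -9 + 9*J
x(l) = (110 + l)/(-43 + l)
R(N) = N*(-9 + 9*N) (R(N) = (-9 + 9*N)*N = N*(-9 + 9*N))
R(49)/(-27535) + 23631/((-3572 - 4769) + x(-85)) = (9*49*(-1 + 49))/(-27535) + 23631/((-3572 - 4769) + (110 - 85)/(-43 - 85)) = (9*49*48)*(-1/27535) + 23631/(-8341 + 25/(-128)) = 21168*(-1/27535) + 23631/(-8341 - 1/128*25) = -21168/27535 + 23631/(-8341 - 25/128) = -21168/27535 + 23631/(-1067673/128) = -21168/27535 + 23631*(-128/1067673) = -21168/27535 - 1008256/355891 = -35295829648/9799458685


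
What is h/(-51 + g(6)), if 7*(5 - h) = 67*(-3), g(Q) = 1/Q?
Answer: -1416/2135 ≈ -0.66323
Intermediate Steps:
g(Q) = 1/Q
h = 236/7 (h = 5 - 67*(-3)/7 = 5 - ⅐*(-201) = 5 + 201/7 = 236/7 ≈ 33.714)
h/(-51 + g(6)) = 236/(7*(-51 + 1/6)) = 236/(7*(-51 + ⅙)) = 236/(7*(-305/6)) = (236/7)*(-6/305) = -1416/2135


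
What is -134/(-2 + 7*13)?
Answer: -134/89 ≈ -1.5056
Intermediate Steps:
-134/(-2 + 7*13) = -134/(-2 + 91) = -134/89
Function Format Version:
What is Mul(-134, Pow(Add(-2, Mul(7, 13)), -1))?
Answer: Rational(-134, 89) ≈ -1.5056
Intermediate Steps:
Mul(-134, Pow(Add(-2, Mul(7, 13)), -1)) = Mul(-134, Pow(Add(-2, 91), -1)) = Mul(-134, Pow(89, -1)) = Mul(-134, Rational(1, 89)) = Rational(-134, 89)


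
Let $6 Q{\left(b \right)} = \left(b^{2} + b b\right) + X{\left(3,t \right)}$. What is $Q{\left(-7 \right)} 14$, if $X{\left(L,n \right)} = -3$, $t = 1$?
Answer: $\frac{665}{3} \approx 221.67$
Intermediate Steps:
$Q{\left(b \right)} = - \frac{1}{2} + \frac{b^{2}}{3}$ ($Q{\left(b \right)} = \frac{\left(b^{2} + b b\right) - 3}{6} = \frac{\left(b^{2} + b^{2}\right) - 3}{6} = \frac{2 b^{2} - 3}{6} = \frac{-3 + 2 b^{2}}{6} = - \frac{1}{2} + \frac{b^{2}}{3}$)
$Q{\left(-7 \right)} 14 = \left(- \frac{1}{2} + \frac{\left(-7\right)^{2}}{3}\right) 14 = \left(- \frac{1}{2} + \frac{1}{3} \cdot 49\right) 14 = \left(- \frac{1}{2} + \frac{49}{3}\right) 14 = \frac{95}{6} \cdot 14 = \frac{665}{3}$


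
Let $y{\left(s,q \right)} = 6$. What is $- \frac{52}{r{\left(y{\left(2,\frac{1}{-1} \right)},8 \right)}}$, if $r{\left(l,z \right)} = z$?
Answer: $- \frac{13}{2} \approx -6.5$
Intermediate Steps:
$- \frac{52}{r{\left(y{\left(2,\frac{1}{-1} \right)},8 \right)}} = - \frac{52}{8} = \left(-52\right) \frac{1}{8} = - \frac{13}{2}$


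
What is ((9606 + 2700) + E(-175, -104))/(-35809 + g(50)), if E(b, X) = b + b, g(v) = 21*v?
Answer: -11956/34759 ≈ -0.34397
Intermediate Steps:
E(b, X) = 2*b
((9606 + 2700) + E(-175, -104))/(-35809 + g(50)) = ((9606 + 2700) + 2*(-175))/(-35809 + 21*50) = (12306 - 350)/(-35809 + 1050) = 11956/(-34759) = 11956*(-1/34759) = -11956/34759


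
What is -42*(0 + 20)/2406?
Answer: -140/401 ≈ -0.34913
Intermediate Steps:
-42*(0 + 20)/2406 = -42*20*(1/2406) = -840*1/2406 = -140/401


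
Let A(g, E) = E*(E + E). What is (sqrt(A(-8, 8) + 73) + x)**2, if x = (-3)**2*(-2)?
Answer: (18 - sqrt(201))**2 ≈ 14.612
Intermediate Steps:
A(g, E) = 2*E**2 (A(g, E) = E*(2*E) = 2*E**2)
x = -18 (x = 9*(-2) = -18)
(sqrt(A(-8, 8) + 73) + x)**2 = (sqrt(2*8**2 + 73) - 18)**2 = (sqrt(2*64 + 73) - 18)**2 = (sqrt(128 + 73) - 18)**2 = (sqrt(201) - 18)**2 = (-18 + sqrt(201))**2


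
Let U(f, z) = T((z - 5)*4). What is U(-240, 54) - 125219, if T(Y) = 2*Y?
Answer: -124827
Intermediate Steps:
U(f, z) = -40 + 8*z (U(f, z) = 2*((z - 5)*4) = 2*((-5 + z)*4) = 2*(-20 + 4*z) = -40 + 8*z)
U(-240, 54) - 125219 = (-40 + 8*54) - 125219 = (-40 + 432) - 125219 = 392 - 125219 = -124827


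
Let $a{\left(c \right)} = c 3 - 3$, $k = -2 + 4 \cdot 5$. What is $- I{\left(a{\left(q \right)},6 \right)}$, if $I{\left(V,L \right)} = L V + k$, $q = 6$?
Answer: $-108$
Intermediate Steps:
$k = 18$ ($k = -2 + 20 = 18$)
$a{\left(c \right)} = -3 + 3 c$ ($a{\left(c \right)} = 3 c - 3 = -3 + 3 c$)
$I{\left(V,L \right)} = 18 + L V$ ($I{\left(V,L \right)} = L V + 18 = 18 + L V$)
$- I{\left(a{\left(q \right)},6 \right)} = - (18 + 6 \left(-3 + 3 \cdot 6\right)) = - (18 + 6 \left(-3 + 18\right)) = - (18 + 6 \cdot 15) = - (18 + 90) = \left(-1\right) 108 = -108$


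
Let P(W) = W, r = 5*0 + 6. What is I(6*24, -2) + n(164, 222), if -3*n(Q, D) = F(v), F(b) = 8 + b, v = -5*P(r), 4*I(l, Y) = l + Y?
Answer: 257/6 ≈ 42.833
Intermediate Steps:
I(l, Y) = Y/4 + l/4 (I(l, Y) = (l + Y)/4 = (Y + l)/4 = Y/4 + l/4)
r = 6 (r = 0 + 6 = 6)
v = -30 (v = -5*6 = -30)
n(Q, D) = 22/3 (n(Q, D) = -(8 - 30)/3 = -1/3*(-22) = 22/3)
I(6*24, -2) + n(164, 222) = ((1/4)*(-2) + (6*24)/4) + 22/3 = (-1/2 + (1/4)*144) + 22/3 = (-1/2 + 36) + 22/3 = 71/2 + 22/3 = 257/6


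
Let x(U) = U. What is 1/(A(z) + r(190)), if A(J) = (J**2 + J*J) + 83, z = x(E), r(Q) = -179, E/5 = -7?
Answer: 1/2354 ≈ 0.00042481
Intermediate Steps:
E = -35 (E = 5*(-7) = -35)
z = -35
A(J) = 83 + 2*J**2 (A(J) = (J**2 + J**2) + 83 = 2*J**2 + 83 = 83 + 2*J**2)
1/(A(z) + r(190)) = 1/((83 + 2*(-35)**2) - 179) = 1/((83 + 2*1225) - 179) = 1/((83 + 2450) - 179) = 1/(2533 - 179) = 1/2354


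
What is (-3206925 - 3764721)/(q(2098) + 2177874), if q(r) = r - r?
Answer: -1161941/362979 ≈ -3.2011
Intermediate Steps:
q(r) = 0
(-3206925 - 3764721)/(q(2098) + 2177874) = (-3206925 - 3764721)/(0 + 2177874) = -6971646/2177874 = -6971646*1/2177874 = -1161941/362979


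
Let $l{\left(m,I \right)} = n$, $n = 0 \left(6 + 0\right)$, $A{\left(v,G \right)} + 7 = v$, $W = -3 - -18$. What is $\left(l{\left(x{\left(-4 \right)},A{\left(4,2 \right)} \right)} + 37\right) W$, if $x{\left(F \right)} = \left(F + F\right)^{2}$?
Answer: $555$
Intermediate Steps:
$x{\left(F \right)} = 4 F^{2}$ ($x{\left(F \right)} = \left(2 F\right)^{2} = 4 F^{2}$)
$W = 15$ ($W = -3 + 18 = 15$)
$A{\left(v,G \right)} = -7 + v$
$n = 0$ ($n = 0 \cdot 6 = 0$)
$l{\left(m,I \right)} = 0$
$\left(l{\left(x{\left(-4 \right)},A{\left(4,2 \right)} \right)} + 37\right) W = \left(0 + 37\right) 15 = 37 \cdot 15 = 555$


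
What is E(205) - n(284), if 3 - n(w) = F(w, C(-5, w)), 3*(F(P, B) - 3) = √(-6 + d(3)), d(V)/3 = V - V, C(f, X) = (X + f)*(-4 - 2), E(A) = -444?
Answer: -444 + I*√6/3 ≈ -444.0 + 0.8165*I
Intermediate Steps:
C(f, X) = -6*X - 6*f (C(f, X) = (X + f)*(-6) = -6*X - 6*f)
d(V) = 0 (d(V) = 3*(V - V) = 3*0 = 0)
F(P, B) = 3 + I*√6/3 (F(P, B) = 3 + √(-6 + 0)/3 = 3 + √(-6)/3 = 3 + (I*√6)/3 = 3 + I*√6/3)
n(w) = -I*√6/3 (n(w) = 3 - (3 + I*√6/3) = 3 + (-3 - I*√6/3) = -I*√6/3)
E(205) - n(284) = -444 - (-1)*I*√6/3 = -444 + I*√6/3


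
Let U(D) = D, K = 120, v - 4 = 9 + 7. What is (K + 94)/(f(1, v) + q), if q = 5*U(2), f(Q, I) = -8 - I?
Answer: -107/9 ≈ -11.889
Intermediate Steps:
v = 20 (v = 4 + (9 + 7) = 4 + 16 = 20)
q = 10 (q = 5*2 = 10)
(K + 94)/(f(1, v) + q) = (120 + 94)/((-8 - 1*20) + 10) = 214/((-8 - 20) + 10) = 214/(-28 + 10) = 214/(-18) = 214*(-1/18) = -107/9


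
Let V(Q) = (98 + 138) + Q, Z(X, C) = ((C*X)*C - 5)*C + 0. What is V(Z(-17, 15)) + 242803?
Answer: 185589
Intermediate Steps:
Z(X, C) = C*(-5 + X*C²) (Z(X, C) = (X*C² - 5)*C + 0 = (-5 + X*C²)*C + 0 = C*(-5 + X*C²) + 0 = C*(-5 + X*C²))
V(Q) = 236 + Q
V(Z(-17, 15)) + 242803 = (236 + 15*(-5 - 17*15²)) + 242803 = (236 + 15*(-5 - 17*225)) + 242803 = (236 + 15*(-5 - 3825)) + 242803 = (236 + 15*(-3830)) + 242803 = (236 - 57450) + 242803 = -57214 + 242803 = 185589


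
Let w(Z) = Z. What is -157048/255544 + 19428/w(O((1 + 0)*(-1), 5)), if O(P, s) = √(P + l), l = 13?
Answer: -19631/31943 + 3238*√3 ≈ 5607.8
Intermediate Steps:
O(P, s) = √(13 + P) (O(P, s) = √(P + 13) = √(13 + P))
-157048/255544 + 19428/w(O((1 + 0)*(-1), 5)) = -157048/255544 + 19428/(√(13 + (1 + 0)*(-1))) = -157048*1/255544 + 19428/(√(13 + 1*(-1))) = -19631/31943 + 19428/(√(13 - 1)) = -19631/31943 + 19428/(√12) = -19631/31943 + 19428/((2*√3)) = -19631/31943 + 19428*(√3/6) = -19631/31943 + 3238*√3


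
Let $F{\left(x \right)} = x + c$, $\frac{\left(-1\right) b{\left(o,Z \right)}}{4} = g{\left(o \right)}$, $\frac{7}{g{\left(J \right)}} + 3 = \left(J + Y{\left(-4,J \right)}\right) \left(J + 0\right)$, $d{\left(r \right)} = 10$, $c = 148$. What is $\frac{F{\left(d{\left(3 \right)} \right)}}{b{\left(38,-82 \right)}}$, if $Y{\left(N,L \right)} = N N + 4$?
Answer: $- \frac{173879}{14} \approx -12420.0$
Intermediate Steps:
$Y{\left(N,L \right)} = 4 + N^{2}$ ($Y{\left(N,L \right)} = N^{2} + 4 = 4 + N^{2}$)
$g{\left(J \right)} = \frac{7}{-3 + J \left(20 + J\right)}$ ($g{\left(J \right)} = \frac{7}{-3 + \left(J + \left(4 + \left(-4\right)^{2}\right)\right) \left(J + 0\right)} = \frac{7}{-3 + \left(J + \left(4 + 16\right)\right) J} = \frac{7}{-3 + \left(J + 20\right) J} = \frac{7}{-3 + \left(20 + J\right) J} = \frac{7}{-3 + J \left(20 + J\right)}$)
$b{\left(o,Z \right)} = - \frac{28}{-3 + o^{2} + 20 o}$ ($b{\left(o,Z \right)} = - 4 \frac{7}{-3 + o^{2} + 20 o} = - \frac{28}{-3 + o^{2} + 20 o}$)
$F{\left(x \right)} = 148 + x$ ($F{\left(x \right)} = x + 148 = 148 + x$)
$\frac{F{\left(d{\left(3 \right)} \right)}}{b{\left(38,-82 \right)}} = \frac{148 + 10}{\left(-28\right) \frac{1}{-3 + 38^{2} + 20 \cdot 38}} = \frac{158}{\left(-28\right) \frac{1}{-3 + 1444 + 760}} = \frac{158}{\left(-28\right) \frac{1}{2201}} = \frac{158}{- \frac{28}{2201}} = 158 \left(- \frac{2201}{28}\right) = - \frac{173879}{14}$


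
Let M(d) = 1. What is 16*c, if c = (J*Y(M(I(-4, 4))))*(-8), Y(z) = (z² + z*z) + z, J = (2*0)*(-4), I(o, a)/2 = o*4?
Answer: 0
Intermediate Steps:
I(o, a) = 8*o (I(o, a) = 2*(o*4) = 2*(4*o) = 8*o)
J = 0 (J = 0*(-4) = 0)
Y(z) = z + 2*z² (Y(z) = (z² + z²) + z = 2*z² + z = z + 2*z²)
c = 0 (c = (0*(1*(1 + 2*1)))*(-8) = (0*(1*(1 + 2)))*(-8) = (0*(1*3))*(-8) = (0*3)*(-8) = 0*(-8) = 0)
16*c = 16*0 = 0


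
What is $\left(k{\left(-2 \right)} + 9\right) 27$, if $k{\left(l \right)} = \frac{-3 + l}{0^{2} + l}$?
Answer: $\frac{621}{2} \approx 310.5$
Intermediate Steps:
$k{\left(l \right)} = \frac{-3 + l}{l}$ ($k{\left(l \right)} = \frac{-3 + l}{0 + l} = \frac{-3 + l}{l}$)
$\left(k{\left(-2 \right)} + 9\right) 27 = \left(\frac{-3 - 2}{-2} + 9\right) 27 = \left(\left(- \frac{1}{2}\right) \left(-5\right) + 9\right) 27 = \left(\frac{5}{2} + 9\right) 27 = \frac{23}{2} \cdot 27 = \frac{621}{2}$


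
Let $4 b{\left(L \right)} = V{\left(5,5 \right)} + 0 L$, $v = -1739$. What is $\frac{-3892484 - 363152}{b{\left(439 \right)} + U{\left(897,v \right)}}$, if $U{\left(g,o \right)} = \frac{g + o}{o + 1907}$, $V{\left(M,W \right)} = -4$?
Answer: $\frac{357473424}{505} \approx 7.0787 \cdot 10^{5}$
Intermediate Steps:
$b{\left(L \right)} = -1$ ($b{\left(L \right)} = \frac{-4 + 0 L}{4} = \frac{-4 + 0}{4} = \frac{1}{4} \left(-4\right) = -1$)
$U{\left(g,o \right)} = \frac{g + o}{1907 + o}$
$\frac{-3892484 - 363152}{b{\left(439 \right)} + U{\left(897,v \right)}} = \frac{-3892484 - 363152}{-1 + \frac{897 - 1739}{1907 - 1739}} = - \frac{4255636}{-1 + \frac{1}{168} \left(-842\right)} = - \frac{4255636}{-1 - \frac{421}{84}} = - \frac{4255636}{- \frac{505}{84}} = \left(-4255636\right) \left(- \frac{84}{505}\right) = \frac{357473424}{505}$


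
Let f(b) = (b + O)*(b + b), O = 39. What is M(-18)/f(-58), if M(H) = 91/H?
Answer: -91/39672 ≈ -0.0022938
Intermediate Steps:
f(b) = 2*b*(39 + b) (f(b) = (b + 39)*(b + b) = (39 + b)*(2*b) = 2*b*(39 + b))
M(-18)/f(-58) = (91/(-18))/((2*(-58)*(39 - 58))) = (91*(-1/18))/((2*(-58)*(-19))) = -91/18/2204 = -91/18*1/2204 = -91/39672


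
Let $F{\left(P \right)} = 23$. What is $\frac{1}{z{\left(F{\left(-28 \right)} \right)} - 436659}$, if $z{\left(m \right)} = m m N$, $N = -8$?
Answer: $- \frac{1}{440891} \approx -2.2681 \cdot 10^{-6}$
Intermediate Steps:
$z{\left(m \right)} = - 8 m^{2}$ ($z{\left(m \right)} = m m \left(-8\right) = m^{2} \left(-8\right) = - 8 m^{2}$)
$\frac{1}{z{\left(F{\left(-28 \right)} \right)} - 436659} = \frac{1}{- 8 \cdot 23^{2} - 436659} = \frac{1}{\left(-8\right) 529 - 436659} = \frac{1}{-4232 - 436659} = \frac{1}{-440891} = - \frac{1}{440891}$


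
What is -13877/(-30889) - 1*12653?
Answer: -390824640/30889 ≈ -12653.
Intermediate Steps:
-13877/(-30889) - 1*12653 = -13877*(-1/30889) - 12653 = 13877/30889 - 12653 = -390824640/30889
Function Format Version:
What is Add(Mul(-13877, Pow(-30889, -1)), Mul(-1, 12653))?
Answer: Rational(-390824640, 30889) ≈ -12653.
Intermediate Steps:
Add(Mul(-13877, Pow(-30889, -1)), Mul(-1, 12653)) = Add(Mul(-13877, Rational(-1, 30889)), -12653) = Add(Rational(13877, 30889), -12653) = Rational(-390824640, 30889)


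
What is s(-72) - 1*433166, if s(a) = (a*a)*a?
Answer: -806414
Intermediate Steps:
s(a) = a³ (s(a) = a²*a = a³)
s(-72) - 1*433166 = (-72)³ - 1*433166 = -373248 - 433166 = -806414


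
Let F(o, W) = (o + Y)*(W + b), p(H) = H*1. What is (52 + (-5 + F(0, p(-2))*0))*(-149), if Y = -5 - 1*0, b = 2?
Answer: -7003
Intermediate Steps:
Y = -5 (Y = -5 + 0 = -5)
p(H) = H
F(o, W) = (-5 + o)*(2 + W) (F(o, W) = (o - 5)*(W + 2) = (-5 + o)*(2 + W))
(52 + (-5 + F(0, p(-2))*0))*(-149) = (52 + (-5 + (-10 - 5*(-2) + 2*0 - 2*0)*0))*(-149) = (52 + (-5 + (-10 + 10 + 0 + 0)*0))*(-149) = (52 + (-5 + 0*0))*(-149) = (52 + (-5 + 0))*(-149) = (52 - 5)*(-149) = 47*(-149) = -7003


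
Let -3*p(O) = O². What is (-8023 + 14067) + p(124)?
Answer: 2756/3 ≈ 918.67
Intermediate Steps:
p(O) = -O²/3
(-8023 + 14067) + p(124) = (-8023 + 14067) - ⅓*124² = 6044 - ⅓*15376 = 6044 - 15376/3 = 2756/3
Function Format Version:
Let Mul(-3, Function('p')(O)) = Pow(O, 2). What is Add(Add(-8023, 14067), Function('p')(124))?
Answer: Rational(2756, 3) ≈ 918.67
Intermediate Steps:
Function('p')(O) = Mul(Rational(-1, 3), Pow(O, 2))
Add(Add(-8023, 14067), Function('p')(124)) = Add(Add(-8023, 14067), Mul(Rational(-1, 3), Pow(124, 2))) = Add(6044, Mul(Rational(-1, 3), 15376)) = Add(6044, Rational(-15376, 3)) = Rational(2756, 3)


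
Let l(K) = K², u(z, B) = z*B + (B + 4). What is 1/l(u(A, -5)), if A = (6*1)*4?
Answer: 1/14641 ≈ 6.8301e-5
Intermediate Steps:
A = 24 (A = 6*4 = 24)
u(z, B) = 4 + B + B*z (u(z, B) = B*z + (4 + B) = 4 + B + B*z)
1/l(u(A, -5)) = 1/((4 - 5 - 5*24)²) = 1/((4 - 5 - 120)²) = 1/((-121)²) = 1/14641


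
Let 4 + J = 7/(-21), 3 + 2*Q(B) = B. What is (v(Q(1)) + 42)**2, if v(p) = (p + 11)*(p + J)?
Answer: 1156/9 ≈ 128.44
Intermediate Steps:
Q(B) = -3/2 + B/2
J = -13/3 (J = -4 + 7/(-21) = -4 + 7*(-1/21) = -4 - 1/3 = -13/3 ≈ -4.3333)
v(p) = (11 + p)*(-13/3 + p) (v(p) = (p + 11)*(p - 13/3) = (11 + p)*(-13/3 + p))
(v(Q(1)) + 42)**2 = ((-143/3 + (-3/2 + (1/2)*1)**2 + 20*(-3/2 + (1/2)*1)/3) + 42)**2 = ((-143/3 + (-3/2 + 1/2)**2 + 20*(-3/2 + 1/2)/3) + 42)**2 = ((-143/3 + (-1)**2 + (20/3)*(-1)) + 42)**2 = ((-143/3 + 1 - 20/3) + 42)**2 = (-160/3 + 42)**2 = (-34/3)**2 = 1156/9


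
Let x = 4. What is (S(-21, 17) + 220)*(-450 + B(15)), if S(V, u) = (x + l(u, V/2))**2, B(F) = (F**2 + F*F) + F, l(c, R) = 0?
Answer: 3540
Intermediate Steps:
B(F) = F + 2*F**2 (B(F) = (F**2 + F**2) + F = 2*F**2 + F = F + 2*F**2)
S(V, u) = 16 (S(V, u) = (4 + 0)**2 = 4**2 = 16)
(S(-21, 17) + 220)*(-450 + B(15)) = (16 + 220)*(-450 + 15*(1 + 2*15)) = 236*(-450 + 15*(1 + 30)) = 236*(-450 + 15*31) = 236*(-450 + 465) = 236*15 = 3540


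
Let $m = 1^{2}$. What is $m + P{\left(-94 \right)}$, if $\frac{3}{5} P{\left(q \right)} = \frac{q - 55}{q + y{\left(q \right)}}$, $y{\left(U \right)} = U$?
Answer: $\frac{1309}{564} \approx 2.3209$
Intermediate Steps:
$m = 1$
$P{\left(q \right)} = \frac{5 \left(-55 + q\right)}{6 q}$ ($P{\left(q \right)} = \frac{5 \frac{q - 55}{q + q}}{3} = \frac{5 \frac{-55 + q}{2 q}}{3} = \frac{5 \left(-55 + q\right)}{6 q}$)
$m + P{\left(-94 \right)} = 1 + \frac{5 \left(-55 - 94\right)}{6 \left(-94\right)} = 1 + \frac{5}{6} \left(- \frac{1}{94}\right) \left(-149\right) = 1 + \frac{745}{564} = \frac{1309}{564}$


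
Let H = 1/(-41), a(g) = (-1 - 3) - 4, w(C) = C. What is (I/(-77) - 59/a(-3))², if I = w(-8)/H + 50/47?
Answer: 66634569/6927424 ≈ 9.6190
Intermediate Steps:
a(g) = -8 (a(g) = -4 - 4 = -8)
H = -1/41 ≈ -0.024390
I = 15466/47 (I = -8/(-1/41) + 50/47 = -8*(-41) + 50*(1/47) = 328 + 50/47 = 15466/47 ≈ 329.06)
(I/(-77) - 59/a(-3))² = ((15466/47)/(-77) - 59/(-8))² = ((15466/47)*(-1/77) - 59*(-⅛))² = (-1406/329 + 59/8)² = (8163/2632)² = 66634569/6927424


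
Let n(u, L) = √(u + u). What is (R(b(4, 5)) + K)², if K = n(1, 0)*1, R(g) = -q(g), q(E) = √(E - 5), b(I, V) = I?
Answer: (√2 - I)² ≈ 1.0 - 2.8284*I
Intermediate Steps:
n(u, L) = √2*√u (n(u, L) = √(2*u) = √2*√u)
q(E) = √(-5 + E)
R(g) = -√(-5 + g)
K = √2 (K = (√2*√1)*1 = (√2*1)*1 = √2*1 = √2 ≈ 1.4142)
(R(b(4, 5)) + K)² = (-√(-5 + 4) + √2)² = (-√(-1) + √2)² = (-I + √2)² = (√2 - I)²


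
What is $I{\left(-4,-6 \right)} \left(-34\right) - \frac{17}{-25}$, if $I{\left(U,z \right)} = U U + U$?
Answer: $- \frac{10183}{25} \approx -407.32$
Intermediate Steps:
$I{\left(U,z \right)} = U + U^{2}$ ($I{\left(U,z \right)} = U^{2} + U = U + U^{2}$)
$I{\left(-4,-6 \right)} \left(-34\right) - \frac{17}{-25} = - 4 \left(1 - 4\right) \left(-34\right) - \frac{17}{-25} = \left(-4\right) \left(-3\right) \left(-34\right) - - \frac{17}{25} = 12 \left(-34\right) + \frac{17}{25} = -408 + \frac{17}{25} = - \frac{10183}{25}$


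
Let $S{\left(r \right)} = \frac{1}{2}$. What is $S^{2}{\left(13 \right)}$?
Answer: $\frac{1}{4} \approx 0.25$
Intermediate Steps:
$S{\left(r \right)} = \frac{1}{2}$
$S^{2}{\left(13 \right)} = \left(\frac{1}{2}\right)^{2} = \frac{1}{4}$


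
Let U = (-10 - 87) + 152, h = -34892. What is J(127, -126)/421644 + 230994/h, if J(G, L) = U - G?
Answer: -4058322765/613000102 ≈ -6.6204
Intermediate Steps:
U = 55 (U = -97 + 152 = 55)
J(G, L) = 55 - G
J(127, -126)/421644 + 230994/h = (55 - 1*127)/421644 + 230994/(-34892) = (55 - 127)*(1/421644) + 230994*(-1/34892) = -72*1/421644 - 115497/17446 = -6/35137 - 115497/17446 = -4058322765/613000102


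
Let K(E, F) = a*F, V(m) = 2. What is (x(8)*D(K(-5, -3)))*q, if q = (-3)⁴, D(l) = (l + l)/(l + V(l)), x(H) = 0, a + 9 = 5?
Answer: 0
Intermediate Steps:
a = -4 (a = -9 + 5 = -4)
K(E, F) = -4*F
D(l) = 2*l/(2 + l) (D(l) = (l + l)/(l + 2) = (2*l)/(2 + l) = 2*l/(2 + l))
q = 81
(x(8)*D(K(-5, -3)))*q = (0*(2*(-4*(-3))/(2 - 4*(-3))))*81 = (0*(2*12/(2 + 12)))*81 = (0*(2*12/14))*81 = (0*(2*12*(1/14)))*81 = (0*(12/7))*81 = 0*81 = 0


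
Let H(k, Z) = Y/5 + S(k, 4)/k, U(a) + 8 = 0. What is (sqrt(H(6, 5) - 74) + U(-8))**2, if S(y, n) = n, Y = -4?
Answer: 4*(60 - I*sqrt(4170))**2/225 ≈ -10.133 - 137.76*I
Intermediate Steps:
U(a) = -8 (U(a) = -8 + 0 = -8)
H(k, Z) = -4/5 + 4/k
(sqrt(H(6, 5) - 74) + U(-8))**2 = (sqrt((-4/5 + 4/6) - 74) - 8)**2 = (sqrt((-4/5 + 4*(1/6)) - 74) - 8)**2 = (sqrt((-4/5 + 2/3) - 74) - 8)**2 = (sqrt(-2/15 - 74) - 8)**2 = (sqrt(-1112/15) - 8)**2 = (2*I*sqrt(4170)/15 - 8)**2 = (-8 + 2*I*sqrt(4170)/15)**2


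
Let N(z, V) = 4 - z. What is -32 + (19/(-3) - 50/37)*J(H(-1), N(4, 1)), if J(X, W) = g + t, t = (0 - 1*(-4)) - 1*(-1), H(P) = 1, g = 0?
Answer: -7817/111 ≈ -70.423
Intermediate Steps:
t = 5 (t = (0 + 4) + 1 = 4 + 1 = 5)
J(X, W) = 5 (J(X, W) = 0 + 5 = 5)
-32 + (19/(-3) - 50/37)*J(H(-1), N(4, 1)) = -32 + (19/(-3) - 50/37)*5 = -32 + (19*(-⅓) - 50*1/37)*5 = -32 + (-19/3 - 50/37)*5 = -32 - 853/111*5 = -32 - 4265/111 = -7817/111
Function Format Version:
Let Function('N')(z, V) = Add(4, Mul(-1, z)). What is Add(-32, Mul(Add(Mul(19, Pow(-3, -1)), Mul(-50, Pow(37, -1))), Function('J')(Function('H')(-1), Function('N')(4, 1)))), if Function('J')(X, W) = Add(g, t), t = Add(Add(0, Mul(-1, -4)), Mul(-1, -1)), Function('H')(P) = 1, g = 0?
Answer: Rational(-7817, 111) ≈ -70.423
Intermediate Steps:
t = 5 (t = Add(Add(0, 4), 1) = Add(4, 1) = 5)
Function('J')(X, W) = 5 (Function('J')(X, W) = Add(0, 5) = 5)
Add(-32, Mul(Add(Mul(19, Pow(-3, -1)), Mul(-50, Pow(37, -1))), Function('J')(Function('H')(-1), Function('N')(4, 1)))) = Add(-32, Mul(Add(Mul(19, Pow(-3, -1)), Mul(-50, Pow(37, -1))), 5)) = Add(-32, Mul(Add(Mul(19, Rational(-1, 3)), Mul(-50, Rational(1, 37))), 5)) = Add(-32, Mul(Add(Rational(-19, 3), Rational(-50, 37)), 5)) = Add(-32, Mul(Rational(-853, 111), 5)) = Add(-32, Rational(-4265, 111)) = Rational(-7817, 111)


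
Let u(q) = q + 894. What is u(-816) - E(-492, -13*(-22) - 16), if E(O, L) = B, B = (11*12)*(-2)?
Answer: 342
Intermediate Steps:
u(q) = 894 + q
B = -264 (B = 132*(-2) = -264)
E(O, L) = -264
u(-816) - E(-492, -13*(-22) - 16) = (894 - 816) - 1*(-264) = 78 + 264 = 342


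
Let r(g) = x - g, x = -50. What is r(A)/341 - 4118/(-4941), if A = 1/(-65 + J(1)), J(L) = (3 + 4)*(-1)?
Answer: 9258053/13479048 ≈ 0.68685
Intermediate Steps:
J(L) = -7 (J(L) = 7*(-1) = -7)
A = -1/72 (A = 1/(-65 - 7) = 1/(-72) = -1/72 ≈ -0.013889)
r(g) = -50 - g
r(A)/341 - 4118/(-4941) = (-50 - 1*(-1/72))/341 - 4118/(-4941) = (-50 + 1/72)*(1/341) - 4118*(-1/4941) = -3599/72*1/341 + 4118/4941 = -3599/24552 + 4118/4941 = 9258053/13479048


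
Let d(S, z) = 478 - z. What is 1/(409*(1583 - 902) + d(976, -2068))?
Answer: 1/281075 ≈ 3.5578e-6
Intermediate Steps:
1/(409*(1583 - 902) + d(976, -2068)) = 1/(409*(1583 - 902) + (478 - 1*(-2068))) = 1/(409*681 + (478 + 2068)) = 1/(278529 + 2546) = 1/281075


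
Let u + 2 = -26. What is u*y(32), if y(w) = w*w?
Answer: -28672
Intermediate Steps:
u = -28 (u = -2 - 26 = -28)
y(w) = w²
u*y(32) = -28*32² = -28*1024 = -28672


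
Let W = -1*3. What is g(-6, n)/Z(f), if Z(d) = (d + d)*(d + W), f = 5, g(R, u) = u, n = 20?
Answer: 1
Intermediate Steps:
W = -3
Z(d) = 2*d*(-3 + d) (Z(d) = (d + d)*(d - 3) = (2*d)*(-3 + d) = 2*d*(-3 + d))
g(-6, n)/Z(f) = 20/((2*5*(-3 + 5))) = 20/((2*5*2)) = 20/20 = 20*(1/20) = 1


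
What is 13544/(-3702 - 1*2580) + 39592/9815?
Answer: 57891292/30828915 ≈ 1.8778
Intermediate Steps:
13544/(-3702 - 1*2580) + 39592/9815 = 13544/(-3702 - 2580) + 39592*(1/9815) = 13544/(-6282) + 39592/9815 = 13544*(-1/6282) + 39592/9815 = -6772/3141 + 39592/9815 = 57891292/30828915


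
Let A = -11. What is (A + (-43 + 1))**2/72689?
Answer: 2809/72689 ≈ 0.038644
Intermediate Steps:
(A + (-43 + 1))**2/72689 = (-11 + (-43 + 1))**2/72689 = (-11 - 42)**2*(1/72689) = (-53)**2*(1/72689) = 2809*(1/72689) = 2809/72689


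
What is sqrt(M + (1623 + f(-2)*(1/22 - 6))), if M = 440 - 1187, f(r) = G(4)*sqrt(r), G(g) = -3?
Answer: sqrt(423984 + 8646*I*sqrt(2))/22 ≈ 29.6 + 0.42673*I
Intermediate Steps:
f(r) = -3*sqrt(r)
M = -747
sqrt(M + (1623 + f(-2)*(1/22 - 6))) = sqrt(-747 + (1623 + (-3*I*sqrt(2))*(1/22 - 6))) = sqrt(-747 + (1623 - 3*I*sqrt(2)*(-131/22))) = sqrt(-747 + (1623 + 393*I*sqrt(2)/22)) = sqrt(876 + 393*I*sqrt(2)/22)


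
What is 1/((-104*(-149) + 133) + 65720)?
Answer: 1/81349 ≈ 1.2293e-5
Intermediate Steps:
1/((-104*(-149) + 133) + 65720) = 1/((15496 + 133) + 65720) = 1/(15629 + 65720) = 1/81349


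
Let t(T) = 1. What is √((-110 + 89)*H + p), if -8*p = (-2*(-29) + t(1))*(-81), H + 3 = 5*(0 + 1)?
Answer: √8886/4 ≈ 23.566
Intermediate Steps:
H = 2 (H = -3 + 5*(0 + 1) = -3 + 5*1 = -3 + 5 = 2)
p = 4779/8 (p = -(-2*(-29) + 1)*(-81)/8 = -(58 + 1)*(-81)/8 = -59*(-81)/8 = -⅛*(-4779) = 4779/8 ≈ 597.38)
√((-110 + 89)*H + p) = √((-110 + 89)*2 + 4779/8) = √(-21*2 + 4779/8) = √(-42 + 4779/8) = √(4443/8) = √8886/4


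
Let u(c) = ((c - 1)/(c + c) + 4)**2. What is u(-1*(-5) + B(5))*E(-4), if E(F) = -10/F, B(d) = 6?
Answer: 12005/242 ≈ 49.607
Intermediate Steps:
u(c) = (4 + (-1 + c)/(2*c))**2 (u(c) = ((-1 + c)/((2*c)) + 4)**2 = ((-1 + c)*(1/(2*c)) + 4)**2 = ((-1 + c)/(2*c) + 4)**2 = (4 + (-1 + c)/(2*c))**2)
u(-1*(-5) + B(5))*E(-4) = ((-1 + 9*(-1*(-5) + 6))**2/(4*(-1*(-5) + 6)**2))*(-10/(-4)) = ((-1 + 9*(5 + 6))**2/(4*(5 + 6)**2))*(-10*(-1/4)) = ((1/4)*(-1 + 9*11)**2/11**2)*(5/2) = ((1/4)*(1/121)*(-1 + 99)**2)*(5/2) = ((1/4)*(1/121)*98**2)*(5/2) = ((1/4)*(1/121)*9604)*(5/2) = (2401/121)*(5/2) = 12005/242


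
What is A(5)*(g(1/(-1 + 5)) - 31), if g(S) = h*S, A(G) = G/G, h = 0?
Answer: -31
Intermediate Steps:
A(G) = 1
g(S) = 0 (g(S) = 0*S = 0)
A(5)*(g(1/(-1 + 5)) - 31) = 1*(0 - 31) = 1*(-31) = -31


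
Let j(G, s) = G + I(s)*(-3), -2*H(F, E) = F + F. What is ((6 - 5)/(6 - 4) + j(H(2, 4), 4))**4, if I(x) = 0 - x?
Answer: 194481/16 ≈ 12155.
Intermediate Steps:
I(x) = -x
H(F, E) = -F (H(F, E) = -(F + F)/2 = -F)
j(G, s) = G + 3*s (j(G, s) = G - s*(-3) = G + 3*s)
((6 - 5)/(6 - 4) + j(H(2, 4), 4))**4 = ((6 - 5)/(6 - 4) + (-1*2 + 3*4))**4 = (1/2 + (-2 + 12))**4 = (1*(1/2) + 10)**4 = (1/2 + 10)**4 = (21/2)**4 = 194481/16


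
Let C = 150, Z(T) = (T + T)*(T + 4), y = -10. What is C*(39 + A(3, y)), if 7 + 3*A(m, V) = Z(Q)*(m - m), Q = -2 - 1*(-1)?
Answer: 5500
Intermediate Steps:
Q = -1 (Q = -2 + 1 = -1)
Z(T) = 2*T*(4 + T) (Z(T) = (2*T)*(4 + T) = 2*T*(4 + T))
A(m, V) = -7/3 (A(m, V) = -7/3 + ((2*(-1)*(4 - 1))*(m - m))/3 = -7/3 + ((2*(-1)*3)*0)/3 = -7/3 + (-6*0)/3 = -7/3 + (⅓)*0 = -7/3 + 0 = -7/3)
C*(39 + A(3, y)) = 150*(39 - 7/3) = 150*(110/3) = 5500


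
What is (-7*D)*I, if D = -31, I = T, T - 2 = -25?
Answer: -4991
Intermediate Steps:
T = -23 (T = 2 - 25 = -23)
I = -23
(-7*D)*I = -7*(-31)*(-23) = 217*(-23) = -4991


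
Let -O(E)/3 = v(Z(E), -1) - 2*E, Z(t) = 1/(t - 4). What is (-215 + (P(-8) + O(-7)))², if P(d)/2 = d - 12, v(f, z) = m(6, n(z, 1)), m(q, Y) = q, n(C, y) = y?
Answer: 99225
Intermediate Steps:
Z(t) = 1/(-4 + t)
v(f, z) = 6
P(d) = -24 + 2*d (P(d) = 2*(d - 12) = 2*(-12 + d) = -24 + 2*d)
O(E) = -18 + 6*E (O(E) = -3*(6 - 2*E) = -18 + 6*E)
(-215 + (P(-8) + O(-7)))² = (-215 + ((-24 + 2*(-8)) + (-18 + 6*(-7))))² = (-215 + ((-24 - 16) + (-18 - 42)))² = (-215 + (-40 - 60))² = (-215 - 100)² = (-315)² = 99225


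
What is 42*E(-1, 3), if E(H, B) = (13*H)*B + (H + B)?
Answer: -1554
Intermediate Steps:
E(H, B) = B + H + 13*B*H (E(H, B) = 13*B*H + (B + H) = B + H + 13*B*H)
42*E(-1, 3) = 42*(3 - 1 + 13*3*(-1)) = 42*(3 - 1 - 39) = 42*(-37) = -1554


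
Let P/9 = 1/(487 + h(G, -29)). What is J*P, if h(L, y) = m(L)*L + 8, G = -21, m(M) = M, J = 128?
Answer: 16/13 ≈ 1.2308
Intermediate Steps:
h(L, y) = 8 + L² (h(L, y) = L*L + 8 = L² + 8 = 8 + L²)
P = 1/104 (P = 9/(487 + (8 + (-21)²)) = 9/(487 + (8 + 441)) = 9/(487 + 449) = 9/936 = 9*(1/936) = 1/104 ≈ 0.0096154)
J*P = 128*(1/104) = 16/13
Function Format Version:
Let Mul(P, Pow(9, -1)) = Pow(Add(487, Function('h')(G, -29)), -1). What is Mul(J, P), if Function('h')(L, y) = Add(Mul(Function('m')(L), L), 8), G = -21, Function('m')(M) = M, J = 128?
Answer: Rational(16, 13) ≈ 1.2308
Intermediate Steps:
Function('h')(L, y) = Add(8, Pow(L, 2)) (Function('h')(L, y) = Add(Mul(L, L), 8) = Add(Pow(L, 2), 8) = Add(8, Pow(L, 2)))
P = Rational(1, 104) (P = Mul(9, Pow(Add(487, Add(8, Pow(-21, 2))), -1)) = Mul(9, Pow(Add(487, Add(8, 441)), -1)) = Mul(9, Pow(Add(487, 449), -1)) = Mul(9, Pow(936, -1)) = Mul(9, Rational(1, 936)) = Rational(1, 104) ≈ 0.0096154)
Mul(J, P) = Mul(128, Rational(1, 104)) = Rational(16, 13)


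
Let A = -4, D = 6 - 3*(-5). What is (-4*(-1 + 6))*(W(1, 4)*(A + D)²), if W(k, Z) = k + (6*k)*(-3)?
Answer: 98260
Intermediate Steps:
D = 21 (D = 6 + 15 = 21)
W(k, Z) = -17*k (W(k, Z) = k - 18*k = -17*k)
(-4*(-1 + 6))*(W(1, 4)*(A + D)²) = (-4*(-1 + 6))*((-17*1)*(-4 + 21)²) = (-4*5)*(-17*17²) = -(-340)*289 = -20*(-4913) = 98260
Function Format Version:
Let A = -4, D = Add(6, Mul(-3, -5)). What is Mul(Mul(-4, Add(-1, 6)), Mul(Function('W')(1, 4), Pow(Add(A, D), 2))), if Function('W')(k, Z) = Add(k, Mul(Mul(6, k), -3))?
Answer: 98260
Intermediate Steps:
D = 21 (D = Add(6, 15) = 21)
Function('W')(k, Z) = Mul(-17, k) (Function('W')(k, Z) = Add(k, Mul(-18, k)) = Mul(-17, k))
Mul(Mul(-4, Add(-1, 6)), Mul(Function('W')(1, 4), Pow(Add(A, D), 2))) = Mul(Mul(-4, Add(-1, 6)), Mul(Mul(-17, 1), Pow(Add(-4, 21), 2))) = Mul(Mul(-4, 5), Mul(-17, Pow(17, 2))) = Mul(-20, Mul(-17, 289)) = Mul(-20, -4913) = 98260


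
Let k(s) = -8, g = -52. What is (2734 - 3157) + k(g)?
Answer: -431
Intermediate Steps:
(2734 - 3157) + k(g) = (2734 - 3157) - 8 = -423 - 8 = -431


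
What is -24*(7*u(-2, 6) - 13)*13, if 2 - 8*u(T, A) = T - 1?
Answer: 2691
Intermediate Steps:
u(T, A) = 3/8 - T/8 (u(T, A) = 1/4 - (T - 1)/8 = 1/4 - (-1 + T)/8 = 1/4 + (1/8 - T/8) = 3/8 - T/8)
-24*(7*u(-2, 6) - 13)*13 = -24*(7*(3/8 - 1/8*(-2)) - 13)*13 = -24*(7*(3/8 + 1/4) - 13)*13 = -24*(7*(5/8) - 13)*13 = -24*(35/8 - 13)*13 = -(-207)*13 = -24*(-897/8) = 2691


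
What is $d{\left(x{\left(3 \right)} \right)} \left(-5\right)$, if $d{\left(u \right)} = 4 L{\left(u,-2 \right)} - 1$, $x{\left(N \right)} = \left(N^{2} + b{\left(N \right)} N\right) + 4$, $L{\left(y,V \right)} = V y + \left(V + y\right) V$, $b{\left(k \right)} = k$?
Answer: $1685$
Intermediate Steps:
$L{\left(y,V \right)} = V y + V \left(V + y\right)$
$x{\left(N \right)} = 4 + 2 N^{2}$ ($x{\left(N \right)} = \left(N^{2} + N N\right) + 4 = \left(N^{2} + N^{2}\right) + 4 = 2 N^{2} + 4 = 4 + 2 N^{2}$)
$d{\left(u \right)} = 15 - 16 u$ ($d{\left(u \right)} = 4 \left(- 2 \left(-2 + 2 u\right)\right) - 1 = 4 \left(4 - 4 u\right) - 1 = \left(16 - 16 u\right) - 1 = 15 - 16 u$)
$d{\left(x{\left(3 \right)} \right)} \left(-5\right) = \left(15 - 16 \left(4 + 2 \cdot 3^{2}\right)\right) \left(-5\right) = \left(15 - 16 \left(4 + 2 \cdot 9\right)\right) \left(-5\right) = \left(15 - 16 \left(4 + 18\right)\right) \left(-5\right) = \left(15 - 352\right) \left(-5\right) = \left(-337\right) \left(-5\right) = 1685$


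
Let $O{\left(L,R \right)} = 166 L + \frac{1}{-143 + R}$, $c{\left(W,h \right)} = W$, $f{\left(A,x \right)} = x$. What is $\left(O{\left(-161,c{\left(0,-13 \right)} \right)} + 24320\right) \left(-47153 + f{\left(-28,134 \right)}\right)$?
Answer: $\frac{16177310121}{143} \approx 1.1313 \cdot 10^{8}$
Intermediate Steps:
$O{\left(L,R \right)} = \frac{1}{-143 + R} + 166 L$
$\left(O{\left(-161,c{\left(0,-13 \right)} \right)} + 24320\right) \left(-47153 + f{\left(-28,134 \right)}\right) = \left(\frac{1 - -3821818 + 166 \left(-161\right) 0}{-143 + 0} + 24320\right) \left(-47153 + 134\right) = \left(\frac{1 + 3821818 + 0}{-143} + 24320\right) \left(-47019\right) = \left(\left(- \frac{1}{143}\right) 3821819 + 24320\right) \left(-47019\right) = \left(- \frac{3821819}{143} + 24320\right) \left(-47019\right) = \left(- \frac{344059}{143}\right) \left(-47019\right) = \frac{16177310121}{143}$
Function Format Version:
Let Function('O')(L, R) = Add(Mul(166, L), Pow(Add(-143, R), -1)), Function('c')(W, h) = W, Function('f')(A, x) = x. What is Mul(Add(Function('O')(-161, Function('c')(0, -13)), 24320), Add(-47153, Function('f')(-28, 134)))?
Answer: Rational(16177310121, 143) ≈ 1.1313e+8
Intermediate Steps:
Function('O')(L, R) = Add(Pow(Add(-143, R), -1), Mul(166, L))
Mul(Add(Function('O')(-161, Function('c')(0, -13)), 24320), Add(-47153, Function('f')(-28, 134))) = Mul(Add(Mul(Pow(Add(-143, 0), -1), Add(1, Mul(-23738, -161), Mul(166, -161, 0))), 24320), Add(-47153, 134)) = Mul(Add(Mul(Pow(-143, -1), Add(1, 3821818, 0)), 24320), -47019) = Mul(Add(Mul(Rational(-1, 143), 3821819), 24320), -47019) = Mul(Add(Rational(-3821819, 143), 24320), -47019) = Mul(Rational(-344059, 143), -47019) = Rational(16177310121, 143)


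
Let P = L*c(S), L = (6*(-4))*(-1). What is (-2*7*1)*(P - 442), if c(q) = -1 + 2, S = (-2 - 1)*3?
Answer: 5852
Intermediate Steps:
S = -9 (S = -3*3 = -9)
c(q) = 1
L = 24 (L = -24*(-1) = 24)
P = 24 (P = 24*1 = 24)
(-2*7*1)*(P - 442) = (-2*7*1)*(24 - 442) = -14*1*(-418) = -14*(-418) = 5852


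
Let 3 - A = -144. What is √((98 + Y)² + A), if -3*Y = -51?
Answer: 2*√3343 ≈ 115.64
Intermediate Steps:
Y = 17 (Y = -⅓*(-51) = 17)
A = 147 (A = 3 - 1*(-144) = 3 + 144 = 147)
√((98 + Y)² + A) = √((98 + 17)² + 147) = √(115² + 147) = √(13225 + 147) = √13372 = 2*√3343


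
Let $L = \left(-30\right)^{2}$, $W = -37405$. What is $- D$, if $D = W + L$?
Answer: $36505$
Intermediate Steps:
$L = 900$
$D = -36505$ ($D = -37405 + 900 = -36505$)
$- D = \left(-1\right) \left(-36505\right) = 36505$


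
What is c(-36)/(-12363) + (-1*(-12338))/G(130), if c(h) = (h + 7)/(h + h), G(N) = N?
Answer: 422403623/4450680 ≈ 94.908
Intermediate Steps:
c(h) = (7 + h)/(2*h) (c(h) = (7 + h)/((2*h)) = (7 + h)*(1/(2*h)) = (7 + h)/(2*h))
c(-36)/(-12363) + (-1*(-12338))/G(130) = ((½)*(7 - 36)/(-36))/(-12363) - 1*(-12338)/130 = ((½)*(-1/36)*(-29))*(-1/12363) + 12338*(1/130) = (29/72)*(-1/12363) + 6169/65 = -29/890136 + 6169/65 = 422403623/4450680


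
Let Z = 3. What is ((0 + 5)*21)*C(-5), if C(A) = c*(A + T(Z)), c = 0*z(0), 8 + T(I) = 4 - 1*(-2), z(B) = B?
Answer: 0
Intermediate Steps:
T(I) = -2 (T(I) = -8 + (4 - 1*(-2)) = -8 + (4 + 2) = -8 + 6 = -2)
c = 0 (c = 0*0 = 0)
C(A) = 0 (C(A) = 0*(A - 2) = 0*(-2 + A) = 0)
((0 + 5)*21)*C(-5) = ((0 + 5)*21)*0 = (5*21)*0 = 105*0 = 0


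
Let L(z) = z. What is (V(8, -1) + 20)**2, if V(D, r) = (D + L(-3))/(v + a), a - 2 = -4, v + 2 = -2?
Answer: 13225/36 ≈ 367.36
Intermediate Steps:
v = -4 (v = -2 - 2 = -4)
a = -2 (a = 2 - 4 = -2)
V(D, r) = 1/2 - D/6 (V(D, r) = (D - 3)/(-4 - 2) = (-3 + D)/(-6) = (-3 + D)*(-1/6) = 1/2 - D/6)
(V(8, -1) + 20)**2 = ((1/2 - 1/6*8) + 20)**2 = ((1/2 - 4/3) + 20)**2 = (-5/6 + 20)**2 = (115/6)**2 = 13225/36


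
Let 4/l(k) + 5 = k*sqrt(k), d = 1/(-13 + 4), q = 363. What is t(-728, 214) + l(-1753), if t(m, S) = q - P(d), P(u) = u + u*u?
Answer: 79218305005001/218172884481 + 3506*I*sqrt(1753)/2693492401 ≈ 363.1 + 5.4499e-5*I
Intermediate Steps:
d = -1/9 (d = 1/(-9) = -1/9 ≈ -0.11111)
P(u) = u + u**2
t(m, S) = 29411/81 (t(m, S) = 363 - (-1)*(1 - 1/9)/9 = 363 - (-1)*8/(9*9) = 363 - 1*(-8/81) = 363 + 8/81 = 29411/81)
l(k) = 4/(-5 + k**(3/2)) (l(k) = 4/(-5 + k*sqrt(k)) = 4/(-5 + k**(3/2)))
t(-728, 214) + l(-1753) = 29411/81 + 4/(-5 + (-1753)**(3/2)) = 29411/81 + 4/(-5 - 1753*I*sqrt(1753))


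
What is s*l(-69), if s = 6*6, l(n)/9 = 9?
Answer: 2916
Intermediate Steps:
l(n) = 81 (l(n) = 9*9 = 81)
s = 36
s*l(-69) = 36*81 = 2916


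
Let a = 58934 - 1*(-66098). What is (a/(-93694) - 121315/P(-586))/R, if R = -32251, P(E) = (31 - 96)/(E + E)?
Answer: 1332153160600/19641213761 ≈ 67.824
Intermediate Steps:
a = 125032 (a = 58934 + 66098 = 125032)
P(E) = -65/(2*E) (P(E) = -65*1/(2*E) = -65/(2*E))
(a/(-93694) - 121315/P(-586))/R = (125032/(-93694) - 121315/((-65/2/(-586))))/(-32251) = (125032*(-1/93694) - 121315/((-65/2*(-1/586))))*(-1/32251) = (-62516/46847 - 121315/65/1172)*(-1/32251) = (-62516/46847 - 121315*1172/65)*(-1/32251) = (-62516/46847 - 28436236/13)*(-1/32251) = -1332153160600/609011*(-1/32251) = 1332153160600/19641213761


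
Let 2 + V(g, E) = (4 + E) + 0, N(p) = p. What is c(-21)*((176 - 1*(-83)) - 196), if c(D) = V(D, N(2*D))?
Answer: -2520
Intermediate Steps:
V(g, E) = 2 + E (V(g, E) = -2 + ((4 + E) + 0) = -2 + (4 + E) = 2 + E)
c(D) = 2 + 2*D
c(-21)*((176 - 1*(-83)) - 196) = (2 + 2*(-21))*((176 - 1*(-83)) - 196) = (2 - 42)*((176 + 83) - 196) = -40*(259 - 196) = -40*63 = -2520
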